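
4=4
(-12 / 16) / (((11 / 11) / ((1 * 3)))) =-2.25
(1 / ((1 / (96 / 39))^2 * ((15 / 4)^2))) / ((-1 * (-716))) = 0.00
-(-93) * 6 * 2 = 1116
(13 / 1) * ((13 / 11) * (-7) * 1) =-1183 / 11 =-107.55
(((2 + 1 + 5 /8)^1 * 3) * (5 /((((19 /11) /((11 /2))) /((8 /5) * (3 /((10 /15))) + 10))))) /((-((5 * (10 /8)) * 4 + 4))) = -15609 /152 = -102.69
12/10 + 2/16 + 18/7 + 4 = 2211/280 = 7.90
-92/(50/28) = -51.52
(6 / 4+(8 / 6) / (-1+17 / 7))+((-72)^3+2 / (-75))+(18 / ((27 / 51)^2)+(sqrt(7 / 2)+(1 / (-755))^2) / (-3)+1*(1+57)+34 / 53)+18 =-202895788410919 / 543803850 - sqrt(14) / 6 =-373105.35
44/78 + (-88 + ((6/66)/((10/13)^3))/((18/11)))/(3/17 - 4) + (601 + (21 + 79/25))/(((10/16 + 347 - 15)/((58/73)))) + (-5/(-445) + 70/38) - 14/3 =2847521169563191/128107910970000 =22.23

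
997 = 997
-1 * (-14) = 14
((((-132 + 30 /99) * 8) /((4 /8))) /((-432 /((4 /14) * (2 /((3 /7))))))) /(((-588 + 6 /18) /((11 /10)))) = -212 /17415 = -0.01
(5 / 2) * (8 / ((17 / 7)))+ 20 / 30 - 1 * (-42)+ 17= 3463 / 51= 67.90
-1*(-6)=6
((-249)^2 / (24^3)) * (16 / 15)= 6889 / 1440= 4.78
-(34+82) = -116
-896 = -896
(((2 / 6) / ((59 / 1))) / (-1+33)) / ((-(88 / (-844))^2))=-0.02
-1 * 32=-32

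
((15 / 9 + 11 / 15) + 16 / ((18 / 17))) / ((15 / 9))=788 / 75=10.51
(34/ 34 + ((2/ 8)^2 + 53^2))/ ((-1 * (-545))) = 44961/ 8720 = 5.16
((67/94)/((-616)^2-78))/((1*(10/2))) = 67/178307660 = 0.00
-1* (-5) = 5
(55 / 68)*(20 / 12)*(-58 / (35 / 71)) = -113245 / 714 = -158.61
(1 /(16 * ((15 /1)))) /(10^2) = 1 /24000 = 0.00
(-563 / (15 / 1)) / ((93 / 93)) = -563 / 15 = -37.53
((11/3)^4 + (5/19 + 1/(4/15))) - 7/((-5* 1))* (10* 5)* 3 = 2430181/6156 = 394.77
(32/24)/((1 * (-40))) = -1/30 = -0.03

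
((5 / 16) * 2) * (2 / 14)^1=5 / 56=0.09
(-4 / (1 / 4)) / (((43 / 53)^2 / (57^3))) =-8323314192 / 1849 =-4501522.01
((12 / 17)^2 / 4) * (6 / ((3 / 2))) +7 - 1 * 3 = 1300 / 289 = 4.50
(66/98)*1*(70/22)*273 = 585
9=9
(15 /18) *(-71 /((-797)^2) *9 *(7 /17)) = -0.00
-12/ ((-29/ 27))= 11.17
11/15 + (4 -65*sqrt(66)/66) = 71/15 -65*sqrt(66)/66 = -3.27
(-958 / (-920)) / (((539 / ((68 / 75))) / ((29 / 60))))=236147 / 278932500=0.00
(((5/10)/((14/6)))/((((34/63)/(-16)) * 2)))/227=-54/3859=-0.01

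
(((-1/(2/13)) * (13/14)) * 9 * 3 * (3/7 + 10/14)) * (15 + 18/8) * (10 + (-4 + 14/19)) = -21643.62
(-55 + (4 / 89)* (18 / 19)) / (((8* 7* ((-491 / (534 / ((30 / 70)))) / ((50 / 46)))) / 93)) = 216069225 / 858268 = 251.75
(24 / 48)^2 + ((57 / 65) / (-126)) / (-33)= 45083 / 180180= 0.25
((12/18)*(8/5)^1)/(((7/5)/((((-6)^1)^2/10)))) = 96/35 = 2.74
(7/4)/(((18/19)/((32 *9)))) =532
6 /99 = 2 /33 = 0.06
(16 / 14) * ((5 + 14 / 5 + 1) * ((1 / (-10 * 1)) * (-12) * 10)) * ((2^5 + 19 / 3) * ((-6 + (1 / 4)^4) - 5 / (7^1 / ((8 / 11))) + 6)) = -2385.19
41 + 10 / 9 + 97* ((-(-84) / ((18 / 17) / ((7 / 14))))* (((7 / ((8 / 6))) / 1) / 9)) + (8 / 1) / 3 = 9157 / 4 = 2289.25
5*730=3650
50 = 50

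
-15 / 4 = -3.75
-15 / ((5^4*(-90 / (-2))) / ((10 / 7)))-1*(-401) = 1052623 / 2625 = 401.00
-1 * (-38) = 38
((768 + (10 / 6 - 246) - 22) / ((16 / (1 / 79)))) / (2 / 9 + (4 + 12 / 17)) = 76755 / 953056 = 0.08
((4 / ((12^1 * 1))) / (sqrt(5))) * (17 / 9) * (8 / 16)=17 * sqrt(5) / 270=0.14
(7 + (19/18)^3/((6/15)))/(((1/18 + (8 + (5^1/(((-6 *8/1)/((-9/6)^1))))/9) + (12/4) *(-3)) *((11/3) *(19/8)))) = -1855088/1506681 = -1.23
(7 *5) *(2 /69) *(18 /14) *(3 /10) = 9 /23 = 0.39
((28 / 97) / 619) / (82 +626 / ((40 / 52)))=140 / 268932597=0.00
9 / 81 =1 / 9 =0.11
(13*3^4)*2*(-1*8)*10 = -168480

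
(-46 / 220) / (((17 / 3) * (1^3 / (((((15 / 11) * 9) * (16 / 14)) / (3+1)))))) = -0.13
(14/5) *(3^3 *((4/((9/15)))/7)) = 72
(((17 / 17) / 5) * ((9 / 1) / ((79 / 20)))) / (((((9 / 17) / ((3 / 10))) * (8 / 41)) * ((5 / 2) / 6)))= 3.18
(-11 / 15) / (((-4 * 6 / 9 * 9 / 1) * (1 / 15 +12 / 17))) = 187 / 4728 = 0.04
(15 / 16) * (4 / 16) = 0.23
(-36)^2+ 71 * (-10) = 586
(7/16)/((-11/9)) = -63/176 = -0.36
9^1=9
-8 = -8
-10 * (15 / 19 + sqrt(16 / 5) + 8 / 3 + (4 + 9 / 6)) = -5105 / 57 - 8 * sqrt(5) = -107.45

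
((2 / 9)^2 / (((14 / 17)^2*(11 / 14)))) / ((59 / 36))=2312 / 40887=0.06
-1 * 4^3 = -64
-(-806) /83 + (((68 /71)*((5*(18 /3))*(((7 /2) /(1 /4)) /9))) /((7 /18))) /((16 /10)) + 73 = 910715 /5893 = 154.54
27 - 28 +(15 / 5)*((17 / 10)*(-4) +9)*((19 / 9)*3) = 204 / 5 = 40.80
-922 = -922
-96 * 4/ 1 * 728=-279552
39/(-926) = -39/926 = -0.04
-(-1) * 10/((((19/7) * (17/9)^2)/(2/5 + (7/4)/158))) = 736533/1735156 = 0.42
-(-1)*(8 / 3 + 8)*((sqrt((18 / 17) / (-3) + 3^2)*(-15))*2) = -2240*sqrt(51) / 17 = -940.99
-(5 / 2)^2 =-25 / 4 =-6.25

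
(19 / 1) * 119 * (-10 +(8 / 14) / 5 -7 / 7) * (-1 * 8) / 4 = 49225.20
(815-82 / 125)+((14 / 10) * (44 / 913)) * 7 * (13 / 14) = 8453369 / 10375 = 814.78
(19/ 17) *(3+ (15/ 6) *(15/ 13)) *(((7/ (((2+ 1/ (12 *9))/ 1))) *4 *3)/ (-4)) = -27702/ 403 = -68.74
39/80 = 0.49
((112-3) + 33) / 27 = 142 / 27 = 5.26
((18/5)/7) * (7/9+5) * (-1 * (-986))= 102544/35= 2929.83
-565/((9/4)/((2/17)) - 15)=-4520/33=-136.97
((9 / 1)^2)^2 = 6561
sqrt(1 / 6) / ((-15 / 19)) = -19 * sqrt(6) / 90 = -0.52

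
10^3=1000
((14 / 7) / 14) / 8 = 0.02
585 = 585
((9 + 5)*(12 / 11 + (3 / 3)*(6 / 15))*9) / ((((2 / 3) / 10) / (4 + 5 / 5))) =14089.09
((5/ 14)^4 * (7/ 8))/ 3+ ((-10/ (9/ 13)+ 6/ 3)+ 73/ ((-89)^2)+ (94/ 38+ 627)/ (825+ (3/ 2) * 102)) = -114252460104725/ 9693214376832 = -11.79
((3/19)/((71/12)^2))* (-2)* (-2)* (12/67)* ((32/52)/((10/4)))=331776/417117545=0.00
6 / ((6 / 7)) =7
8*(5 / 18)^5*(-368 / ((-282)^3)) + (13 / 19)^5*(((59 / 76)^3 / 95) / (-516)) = -3569197597787035805321 / 2939887549299636560051216640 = -0.00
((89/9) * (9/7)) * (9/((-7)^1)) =-801/49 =-16.35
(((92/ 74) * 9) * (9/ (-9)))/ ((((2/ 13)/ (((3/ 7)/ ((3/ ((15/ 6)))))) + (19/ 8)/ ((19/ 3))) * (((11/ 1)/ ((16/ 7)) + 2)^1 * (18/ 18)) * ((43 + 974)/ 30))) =-11481600/ 190950451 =-0.06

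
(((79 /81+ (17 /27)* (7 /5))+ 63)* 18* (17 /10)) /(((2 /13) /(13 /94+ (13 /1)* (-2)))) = -14111972017 /42300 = -333616.36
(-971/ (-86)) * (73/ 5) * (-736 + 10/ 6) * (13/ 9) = -2030018237/ 11610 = -174850.84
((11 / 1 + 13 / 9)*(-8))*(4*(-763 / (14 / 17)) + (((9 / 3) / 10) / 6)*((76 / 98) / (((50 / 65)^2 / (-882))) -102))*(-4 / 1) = -1688466304 / 1125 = -1500858.94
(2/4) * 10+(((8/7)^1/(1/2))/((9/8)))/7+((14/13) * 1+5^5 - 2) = 17940662/5733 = 3129.37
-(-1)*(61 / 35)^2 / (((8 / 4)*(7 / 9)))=1.95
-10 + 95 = 85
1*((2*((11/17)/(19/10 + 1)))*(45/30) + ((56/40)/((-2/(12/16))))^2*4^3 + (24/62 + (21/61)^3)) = 1624966501968/86723765575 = 18.74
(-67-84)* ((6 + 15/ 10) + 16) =-7097/ 2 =-3548.50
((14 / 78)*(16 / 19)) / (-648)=-14 / 60021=-0.00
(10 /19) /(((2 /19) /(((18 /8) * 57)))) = 2565 /4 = 641.25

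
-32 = -32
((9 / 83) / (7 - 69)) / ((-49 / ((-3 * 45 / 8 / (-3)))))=405 / 2017232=0.00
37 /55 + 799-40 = 41782 /55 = 759.67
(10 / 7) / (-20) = -1 / 14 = -0.07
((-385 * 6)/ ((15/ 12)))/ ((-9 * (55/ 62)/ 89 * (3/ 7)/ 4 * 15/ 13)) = 112478912/ 675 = 166635.43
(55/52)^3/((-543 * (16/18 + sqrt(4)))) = -499125/661701248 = -0.00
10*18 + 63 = 243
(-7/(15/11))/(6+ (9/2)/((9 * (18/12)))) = -77/95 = -0.81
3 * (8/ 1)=24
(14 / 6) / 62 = 7 / 186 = 0.04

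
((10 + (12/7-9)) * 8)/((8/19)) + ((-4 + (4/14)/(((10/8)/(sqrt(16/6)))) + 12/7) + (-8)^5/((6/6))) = -229031/7 + 16 * sqrt(6)/105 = -32718.34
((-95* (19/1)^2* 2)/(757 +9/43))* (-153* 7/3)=105292509/3256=32337.99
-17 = -17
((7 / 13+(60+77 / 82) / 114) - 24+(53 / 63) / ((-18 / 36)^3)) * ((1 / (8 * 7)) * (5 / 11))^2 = -99585725 / 50967012096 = -0.00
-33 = -33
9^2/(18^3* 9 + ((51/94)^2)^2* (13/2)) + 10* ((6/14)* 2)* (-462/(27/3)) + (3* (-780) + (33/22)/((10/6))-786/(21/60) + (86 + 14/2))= -4990311488142009/1011861509890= -4931.81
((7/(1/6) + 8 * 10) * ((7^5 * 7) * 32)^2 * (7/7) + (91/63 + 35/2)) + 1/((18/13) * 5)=77812394735094619/45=1729164327446547.09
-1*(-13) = 13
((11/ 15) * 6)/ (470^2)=0.00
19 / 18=1.06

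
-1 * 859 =-859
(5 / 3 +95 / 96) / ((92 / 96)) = 255 / 92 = 2.77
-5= -5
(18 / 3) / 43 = 6 / 43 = 0.14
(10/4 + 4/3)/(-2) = -23/12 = -1.92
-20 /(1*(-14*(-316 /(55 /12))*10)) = -0.00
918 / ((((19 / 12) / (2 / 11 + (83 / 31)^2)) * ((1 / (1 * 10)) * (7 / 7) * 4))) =10654.20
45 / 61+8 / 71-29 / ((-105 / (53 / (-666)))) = 250895443 / 302866830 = 0.83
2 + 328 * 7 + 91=2389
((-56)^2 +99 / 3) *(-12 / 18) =-6338 / 3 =-2112.67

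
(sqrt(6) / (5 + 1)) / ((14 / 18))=3 * sqrt(6) / 14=0.52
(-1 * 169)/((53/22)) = -3718/53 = -70.15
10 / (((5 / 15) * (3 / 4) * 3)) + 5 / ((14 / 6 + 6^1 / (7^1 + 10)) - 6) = 5995 / 507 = 11.82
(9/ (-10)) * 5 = -9/ 2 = -4.50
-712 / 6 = -356 / 3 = -118.67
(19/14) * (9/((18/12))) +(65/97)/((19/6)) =107781/12901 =8.35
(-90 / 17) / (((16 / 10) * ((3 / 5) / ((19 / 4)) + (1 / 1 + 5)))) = -7125 / 13192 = -0.54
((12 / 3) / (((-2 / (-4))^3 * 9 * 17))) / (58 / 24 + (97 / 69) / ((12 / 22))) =2944 / 70295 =0.04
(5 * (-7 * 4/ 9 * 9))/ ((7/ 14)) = -280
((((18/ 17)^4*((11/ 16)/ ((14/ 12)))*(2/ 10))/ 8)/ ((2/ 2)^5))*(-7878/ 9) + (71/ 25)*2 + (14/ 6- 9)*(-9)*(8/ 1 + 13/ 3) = 21324176133/ 29232350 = 729.47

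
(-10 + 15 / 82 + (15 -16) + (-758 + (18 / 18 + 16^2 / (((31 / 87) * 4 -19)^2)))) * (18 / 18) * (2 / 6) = -49011306251 / 191702962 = -255.66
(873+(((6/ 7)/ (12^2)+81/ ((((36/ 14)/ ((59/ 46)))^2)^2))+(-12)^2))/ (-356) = -41513910275095/ 14460535176192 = -2.87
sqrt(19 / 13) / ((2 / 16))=8 *sqrt(247) / 13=9.67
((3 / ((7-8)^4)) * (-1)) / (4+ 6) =-3 / 10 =-0.30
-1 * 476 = -476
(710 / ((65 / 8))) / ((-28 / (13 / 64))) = -71 / 112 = -0.63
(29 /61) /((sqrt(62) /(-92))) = -1334 *sqrt(62) /1891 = -5.55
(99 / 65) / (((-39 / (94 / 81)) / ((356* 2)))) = -736208 / 22815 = -32.27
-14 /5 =-2.80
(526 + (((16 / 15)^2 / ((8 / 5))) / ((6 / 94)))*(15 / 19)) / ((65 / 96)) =789.85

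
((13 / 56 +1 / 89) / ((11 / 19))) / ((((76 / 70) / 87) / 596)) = 78620595 / 3916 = 20076.76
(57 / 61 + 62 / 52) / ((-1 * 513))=-3373 / 813618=-0.00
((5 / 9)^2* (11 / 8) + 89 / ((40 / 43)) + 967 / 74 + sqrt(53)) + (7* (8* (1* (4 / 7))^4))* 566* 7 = sqrt(53) + 69801159803 / 2937060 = 23772.94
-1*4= -4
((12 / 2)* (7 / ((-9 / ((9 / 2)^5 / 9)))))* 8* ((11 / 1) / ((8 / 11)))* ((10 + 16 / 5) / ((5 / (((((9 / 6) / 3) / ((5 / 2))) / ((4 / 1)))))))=-61128837 / 4000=-15282.21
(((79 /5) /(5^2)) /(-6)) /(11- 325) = 79 /235500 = 0.00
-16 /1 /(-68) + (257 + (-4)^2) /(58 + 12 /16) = 19504 /3995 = 4.88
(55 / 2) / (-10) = -11 / 4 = -2.75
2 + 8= 10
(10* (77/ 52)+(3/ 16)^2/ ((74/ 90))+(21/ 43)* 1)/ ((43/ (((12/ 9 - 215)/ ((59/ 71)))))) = -3696254644541/ 40299088128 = -91.72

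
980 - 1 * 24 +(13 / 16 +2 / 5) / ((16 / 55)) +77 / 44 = 246251 / 256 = 961.92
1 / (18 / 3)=1 / 6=0.17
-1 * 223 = -223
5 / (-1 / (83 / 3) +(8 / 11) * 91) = 4565 / 60391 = 0.08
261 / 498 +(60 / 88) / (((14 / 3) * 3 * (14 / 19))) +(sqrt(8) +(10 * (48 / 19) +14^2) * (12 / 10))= 2 * sqrt(2) +9047635269 / 34000120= 268.93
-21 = -21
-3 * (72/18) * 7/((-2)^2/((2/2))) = -21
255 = 255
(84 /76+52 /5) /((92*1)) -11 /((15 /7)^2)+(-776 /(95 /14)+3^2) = -107.63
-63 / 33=-21 / 11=-1.91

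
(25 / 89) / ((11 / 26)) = 650 / 979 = 0.66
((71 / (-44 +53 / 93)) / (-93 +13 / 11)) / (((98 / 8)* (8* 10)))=72633 / 3997802200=0.00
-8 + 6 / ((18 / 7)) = -17 / 3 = -5.67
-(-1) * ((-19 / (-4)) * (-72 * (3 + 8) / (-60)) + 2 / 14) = 4399 / 70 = 62.84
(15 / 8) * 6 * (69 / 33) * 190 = 4469.32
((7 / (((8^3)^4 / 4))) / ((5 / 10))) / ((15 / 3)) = 7 / 42949672960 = 0.00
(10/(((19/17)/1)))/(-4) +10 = 295/38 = 7.76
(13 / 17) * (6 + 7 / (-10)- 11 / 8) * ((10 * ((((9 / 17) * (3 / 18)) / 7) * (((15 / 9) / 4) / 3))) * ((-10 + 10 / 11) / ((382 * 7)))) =-255125 / 1428108528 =-0.00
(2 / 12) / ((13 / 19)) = 19 / 78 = 0.24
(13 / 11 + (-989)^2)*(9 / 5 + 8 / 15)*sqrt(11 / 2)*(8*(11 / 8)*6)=353260576.64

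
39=39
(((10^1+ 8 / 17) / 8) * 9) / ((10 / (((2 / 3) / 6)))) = 89 / 680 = 0.13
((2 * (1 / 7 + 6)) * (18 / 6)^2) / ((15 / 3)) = 774 / 35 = 22.11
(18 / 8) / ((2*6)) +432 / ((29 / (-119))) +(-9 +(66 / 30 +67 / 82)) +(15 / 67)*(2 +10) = -1775.80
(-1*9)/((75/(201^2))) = -121203/25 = -4848.12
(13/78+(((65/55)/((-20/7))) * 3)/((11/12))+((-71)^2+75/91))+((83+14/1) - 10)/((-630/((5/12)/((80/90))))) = 53281672897/10570560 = 5040.57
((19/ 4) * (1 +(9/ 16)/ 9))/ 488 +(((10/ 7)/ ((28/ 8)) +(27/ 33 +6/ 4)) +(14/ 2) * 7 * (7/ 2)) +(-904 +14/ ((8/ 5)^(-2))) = -292038458967/ 420851200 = -693.92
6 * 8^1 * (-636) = -30528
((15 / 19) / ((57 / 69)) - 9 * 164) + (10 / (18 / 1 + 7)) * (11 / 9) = -23954153 / 16245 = -1474.56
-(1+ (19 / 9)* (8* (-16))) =2423 / 9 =269.22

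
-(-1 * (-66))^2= -4356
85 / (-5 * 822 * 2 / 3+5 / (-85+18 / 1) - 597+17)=-0.03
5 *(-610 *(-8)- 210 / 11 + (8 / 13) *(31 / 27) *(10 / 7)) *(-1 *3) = -657015350 / 9009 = -72928.78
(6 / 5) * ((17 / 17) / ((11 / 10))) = 12 / 11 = 1.09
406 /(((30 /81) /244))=1337364 /5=267472.80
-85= -85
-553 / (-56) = 79 / 8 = 9.88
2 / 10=1 / 5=0.20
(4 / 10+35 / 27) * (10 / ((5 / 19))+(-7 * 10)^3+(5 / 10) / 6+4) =-188489671 / 324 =-581758.24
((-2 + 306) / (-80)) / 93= -19 / 465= -0.04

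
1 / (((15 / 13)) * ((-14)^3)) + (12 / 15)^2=131647 / 205800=0.64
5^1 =5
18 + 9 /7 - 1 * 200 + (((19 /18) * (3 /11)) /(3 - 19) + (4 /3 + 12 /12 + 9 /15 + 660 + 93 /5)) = 6169869 /12320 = 500.80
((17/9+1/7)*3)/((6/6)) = 128/21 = 6.10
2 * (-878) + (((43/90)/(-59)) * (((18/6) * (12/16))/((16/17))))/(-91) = -6033896229/3436160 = -1756.00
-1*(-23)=23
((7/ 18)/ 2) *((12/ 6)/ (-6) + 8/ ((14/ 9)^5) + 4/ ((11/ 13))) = 11696677/ 11409552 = 1.03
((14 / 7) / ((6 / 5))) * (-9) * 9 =-135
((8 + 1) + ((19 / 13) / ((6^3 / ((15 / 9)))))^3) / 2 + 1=6575788196639 / 1195597698048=5.50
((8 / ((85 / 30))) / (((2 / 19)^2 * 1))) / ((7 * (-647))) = -4332 / 76993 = -0.06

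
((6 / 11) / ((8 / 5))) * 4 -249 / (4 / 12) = -745.64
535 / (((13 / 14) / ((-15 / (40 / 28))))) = -78645 / 13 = -6049.62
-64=-64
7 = 7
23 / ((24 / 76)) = 437 / 6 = 72.83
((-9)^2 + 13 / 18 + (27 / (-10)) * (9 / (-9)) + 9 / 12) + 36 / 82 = 631811 / 7380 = 85.61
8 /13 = 0.62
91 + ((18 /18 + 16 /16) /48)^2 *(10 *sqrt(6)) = 5 *sqrt(6) /288 + 91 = 91.04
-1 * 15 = -15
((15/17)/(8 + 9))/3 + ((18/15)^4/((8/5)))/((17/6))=17149/36125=0.47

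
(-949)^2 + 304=900905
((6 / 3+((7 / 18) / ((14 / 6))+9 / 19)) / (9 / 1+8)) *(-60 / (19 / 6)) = -18060 / 6137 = -2.94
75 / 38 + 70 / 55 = 1357 / 418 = 3.25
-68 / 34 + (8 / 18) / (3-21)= -164 / 81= -2.02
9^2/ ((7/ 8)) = 648/ 7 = 92.57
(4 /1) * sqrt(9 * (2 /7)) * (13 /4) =39 * sqrt(14) /7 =20.85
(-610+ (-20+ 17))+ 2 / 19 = -11645 / 19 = -612.89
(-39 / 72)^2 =169 / 576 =0.29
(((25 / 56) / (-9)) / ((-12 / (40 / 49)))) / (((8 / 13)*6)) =1625 / 1778112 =0.00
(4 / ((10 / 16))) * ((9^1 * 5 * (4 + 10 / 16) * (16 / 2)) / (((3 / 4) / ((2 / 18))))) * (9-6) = 4736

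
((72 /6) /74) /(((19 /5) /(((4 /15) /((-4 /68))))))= -136 /703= -0.19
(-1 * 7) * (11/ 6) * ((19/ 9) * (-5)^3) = 182875/ 54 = 3386.57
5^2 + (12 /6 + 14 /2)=34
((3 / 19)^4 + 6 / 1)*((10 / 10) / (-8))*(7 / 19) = -0.28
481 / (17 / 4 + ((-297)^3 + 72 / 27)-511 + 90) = -5772 / 314381845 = -0.00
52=52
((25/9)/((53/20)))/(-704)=-125/83952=-0.00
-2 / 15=-0.13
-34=-34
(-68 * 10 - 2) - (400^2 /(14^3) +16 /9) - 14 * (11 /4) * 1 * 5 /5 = -4819343 /6174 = -780.59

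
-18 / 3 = -6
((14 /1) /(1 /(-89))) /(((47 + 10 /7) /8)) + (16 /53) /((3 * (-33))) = -122040032 /592911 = -205.83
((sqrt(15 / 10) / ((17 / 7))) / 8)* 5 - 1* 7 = -7+ 35* sqrt(6) / 272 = -6.68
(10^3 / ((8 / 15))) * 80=150000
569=569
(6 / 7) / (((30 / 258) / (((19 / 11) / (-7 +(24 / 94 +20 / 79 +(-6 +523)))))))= 9100563 / 364887215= 0.02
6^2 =36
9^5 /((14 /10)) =295245 /7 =42177.86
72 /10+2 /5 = 7.60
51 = 51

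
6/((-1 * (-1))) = 6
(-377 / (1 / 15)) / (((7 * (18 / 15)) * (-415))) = 1.62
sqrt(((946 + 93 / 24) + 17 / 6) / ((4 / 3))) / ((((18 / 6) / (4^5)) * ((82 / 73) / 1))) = 4672 * sqrt(45730) / 123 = 8122.66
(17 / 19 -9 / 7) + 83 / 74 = 7191 / 9842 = 0.73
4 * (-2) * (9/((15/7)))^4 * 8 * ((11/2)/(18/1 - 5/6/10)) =-821487744/134375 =-6113.40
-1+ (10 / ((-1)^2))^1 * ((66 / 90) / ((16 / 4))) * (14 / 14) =5 / 6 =0.83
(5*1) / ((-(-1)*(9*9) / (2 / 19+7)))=25 / 57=0.44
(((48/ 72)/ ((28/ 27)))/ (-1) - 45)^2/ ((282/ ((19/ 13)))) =2586033/ 239512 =10.80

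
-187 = -187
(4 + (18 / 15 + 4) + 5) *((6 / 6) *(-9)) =-639 / 5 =-127.80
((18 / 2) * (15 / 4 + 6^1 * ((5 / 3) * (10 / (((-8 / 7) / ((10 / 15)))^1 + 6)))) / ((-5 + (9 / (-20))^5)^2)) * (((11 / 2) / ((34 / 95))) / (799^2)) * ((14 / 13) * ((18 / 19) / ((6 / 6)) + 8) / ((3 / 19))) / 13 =2340800000000000000 / 2140309392876412976413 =0.00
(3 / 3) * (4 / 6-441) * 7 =-9247 / 3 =-3082.33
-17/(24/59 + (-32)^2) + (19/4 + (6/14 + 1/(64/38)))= 9740531/1692320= 5.76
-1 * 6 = -6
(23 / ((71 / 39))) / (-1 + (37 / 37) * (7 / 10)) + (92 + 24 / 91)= 324026 / 6461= 50.15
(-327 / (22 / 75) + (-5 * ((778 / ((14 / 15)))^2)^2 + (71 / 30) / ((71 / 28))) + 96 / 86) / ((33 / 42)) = -82246200005645031691 / 26769435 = -3072392077219.60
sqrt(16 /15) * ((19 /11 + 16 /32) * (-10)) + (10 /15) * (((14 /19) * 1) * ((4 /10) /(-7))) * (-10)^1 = -22.72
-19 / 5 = -3.80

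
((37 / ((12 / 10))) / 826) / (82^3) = 185 / 2732579808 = 0.00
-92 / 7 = -13.14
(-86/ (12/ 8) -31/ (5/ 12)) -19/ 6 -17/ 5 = -1383/ 10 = -138.30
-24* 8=-192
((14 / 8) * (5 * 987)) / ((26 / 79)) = 2729055 / 104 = 26240.91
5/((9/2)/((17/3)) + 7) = 34/53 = 0.64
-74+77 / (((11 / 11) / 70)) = 5316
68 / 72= 17 / 18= 0.94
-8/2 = -4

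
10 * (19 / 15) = 38 / 3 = 12.67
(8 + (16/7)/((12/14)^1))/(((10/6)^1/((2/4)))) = 16/5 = 3.20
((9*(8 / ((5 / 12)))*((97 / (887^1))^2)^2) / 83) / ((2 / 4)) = 0.00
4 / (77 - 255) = -2 / 89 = -0.02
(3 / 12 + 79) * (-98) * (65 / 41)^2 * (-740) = 24281962250 / 1681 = 14444950.77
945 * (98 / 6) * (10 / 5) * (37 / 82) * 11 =6282045 / 41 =153220.61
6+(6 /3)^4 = 22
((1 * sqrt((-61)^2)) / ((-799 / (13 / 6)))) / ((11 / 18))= -2379 / 8789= -0.27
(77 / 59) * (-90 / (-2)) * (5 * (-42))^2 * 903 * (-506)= -69820040367000 / 59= -1183390514694.92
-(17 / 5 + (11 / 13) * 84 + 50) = -8091 / 65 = -124.48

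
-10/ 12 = -5/ 6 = -0.83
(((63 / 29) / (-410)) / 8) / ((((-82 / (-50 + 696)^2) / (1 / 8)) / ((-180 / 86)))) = -59154543 / 67078624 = -0.88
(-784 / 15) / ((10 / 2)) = -784 / 75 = -10.45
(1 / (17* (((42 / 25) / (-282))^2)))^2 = 1906125390625 / 693889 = 2747017.74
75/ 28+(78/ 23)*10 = 36.59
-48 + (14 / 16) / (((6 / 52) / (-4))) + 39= -118 / 3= -39.33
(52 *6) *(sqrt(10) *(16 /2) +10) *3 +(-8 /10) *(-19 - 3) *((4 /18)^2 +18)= 3919456 /405 +7488 *sqrt(10)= 33356.80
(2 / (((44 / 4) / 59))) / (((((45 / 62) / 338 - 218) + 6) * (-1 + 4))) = -2472808 / 146606691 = -0.02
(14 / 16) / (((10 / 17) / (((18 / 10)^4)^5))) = 189630.01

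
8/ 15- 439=-6577/ 15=-438.47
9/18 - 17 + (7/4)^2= -215/16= -13.44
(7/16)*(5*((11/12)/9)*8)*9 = 385/24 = 16.04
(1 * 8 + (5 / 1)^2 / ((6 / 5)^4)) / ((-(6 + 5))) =-2363 / 1296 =-1.82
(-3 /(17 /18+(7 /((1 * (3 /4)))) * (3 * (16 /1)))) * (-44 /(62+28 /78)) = 11583 /2456624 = 0.00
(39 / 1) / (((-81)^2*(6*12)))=13 / 157464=0.00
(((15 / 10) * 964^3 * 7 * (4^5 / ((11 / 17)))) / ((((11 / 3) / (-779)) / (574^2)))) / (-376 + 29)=126081618731873853898752 / 41987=3002872763757207085.50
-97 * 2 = -194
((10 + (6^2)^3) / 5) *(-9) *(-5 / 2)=209997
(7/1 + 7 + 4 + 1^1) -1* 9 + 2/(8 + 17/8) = 826/81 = 10.20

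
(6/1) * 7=42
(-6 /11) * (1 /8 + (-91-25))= 2781 /44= 63.20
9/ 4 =2.25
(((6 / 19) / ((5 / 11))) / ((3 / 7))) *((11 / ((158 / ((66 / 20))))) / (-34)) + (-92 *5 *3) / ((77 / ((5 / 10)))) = -1762825227 / 196480900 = -8.97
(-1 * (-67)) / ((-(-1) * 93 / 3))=67 / 31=2.16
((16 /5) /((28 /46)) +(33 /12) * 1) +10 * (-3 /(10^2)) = 1079 /140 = 7.71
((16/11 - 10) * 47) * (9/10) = -19881/55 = -361.47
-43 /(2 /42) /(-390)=301 /130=2.32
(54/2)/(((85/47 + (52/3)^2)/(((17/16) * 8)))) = 194157/255706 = 0.76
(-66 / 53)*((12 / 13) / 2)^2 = -2376 / 8957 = -0.27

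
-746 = -746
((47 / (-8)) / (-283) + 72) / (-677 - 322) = -163055 / 2261736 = -0.07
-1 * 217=-217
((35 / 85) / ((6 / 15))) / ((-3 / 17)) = -5.83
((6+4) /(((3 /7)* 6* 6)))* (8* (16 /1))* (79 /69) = 176960 /1863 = 94.99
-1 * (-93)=93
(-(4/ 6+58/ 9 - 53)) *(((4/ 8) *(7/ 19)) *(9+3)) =5782/ 57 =101.44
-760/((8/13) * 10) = -123.50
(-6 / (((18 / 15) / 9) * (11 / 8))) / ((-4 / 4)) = 360 / 11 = 32.73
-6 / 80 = -3 / 40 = -0.08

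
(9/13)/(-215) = -9/2795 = -0.00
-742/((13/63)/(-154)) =7198884/13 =553760.31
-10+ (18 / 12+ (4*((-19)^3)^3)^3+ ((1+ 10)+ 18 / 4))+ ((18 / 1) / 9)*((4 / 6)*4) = -6451318069144406077961485307761946651 / 3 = -2150439356381468692653828000000000000.00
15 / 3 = 5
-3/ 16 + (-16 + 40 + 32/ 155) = 59567/ 2480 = 24.02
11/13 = 0.85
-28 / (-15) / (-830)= -14 / 6225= -0.00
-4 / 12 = -1 / 3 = -0.33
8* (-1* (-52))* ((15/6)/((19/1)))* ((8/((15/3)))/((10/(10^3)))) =166400/19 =8757.89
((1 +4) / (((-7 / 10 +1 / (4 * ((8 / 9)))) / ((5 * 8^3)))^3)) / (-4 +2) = 171798691840000000 / 300763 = 571209529895.63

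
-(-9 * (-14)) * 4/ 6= -84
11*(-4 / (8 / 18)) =-99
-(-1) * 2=2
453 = 453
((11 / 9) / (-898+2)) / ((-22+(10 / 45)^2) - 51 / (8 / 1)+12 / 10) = 495 / 9843344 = 0.00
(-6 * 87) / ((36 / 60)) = -870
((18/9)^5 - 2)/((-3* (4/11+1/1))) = -22/3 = -7.33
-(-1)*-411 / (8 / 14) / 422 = -2877 / 1688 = -1.70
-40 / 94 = -20 / 47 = -0.43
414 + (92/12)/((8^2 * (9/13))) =715691/1728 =414.17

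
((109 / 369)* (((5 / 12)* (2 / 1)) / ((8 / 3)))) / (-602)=-0.00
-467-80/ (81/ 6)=-12769/ 27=-472.93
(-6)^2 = 36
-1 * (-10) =10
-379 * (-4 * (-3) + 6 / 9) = -14402 / 3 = -4800.67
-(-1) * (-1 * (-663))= 663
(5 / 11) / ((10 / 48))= 24 / 11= 2.18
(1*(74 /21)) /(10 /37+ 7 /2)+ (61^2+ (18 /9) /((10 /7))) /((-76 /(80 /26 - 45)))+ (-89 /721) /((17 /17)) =306190569574 /149058819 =2054.16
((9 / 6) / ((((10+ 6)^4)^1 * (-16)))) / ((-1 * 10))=3 / 20971520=0.00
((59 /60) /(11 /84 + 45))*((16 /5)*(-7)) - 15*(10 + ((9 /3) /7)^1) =-104102417 /663425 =-156.92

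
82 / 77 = 1.06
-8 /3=-2.67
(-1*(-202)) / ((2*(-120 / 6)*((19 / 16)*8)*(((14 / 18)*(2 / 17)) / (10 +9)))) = -15453 / 140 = -110.38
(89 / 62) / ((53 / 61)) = 5429 / 3286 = 1.65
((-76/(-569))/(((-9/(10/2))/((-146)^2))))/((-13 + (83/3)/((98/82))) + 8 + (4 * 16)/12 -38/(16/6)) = -1587615680/9267303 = -171.31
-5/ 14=-0.36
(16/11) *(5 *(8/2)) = 320/11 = 29.09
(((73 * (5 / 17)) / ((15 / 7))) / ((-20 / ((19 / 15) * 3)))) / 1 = -9709 / 5100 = -1.90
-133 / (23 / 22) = -2926 / 23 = -127.22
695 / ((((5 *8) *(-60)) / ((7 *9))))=-2919 / 160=-18.24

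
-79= -79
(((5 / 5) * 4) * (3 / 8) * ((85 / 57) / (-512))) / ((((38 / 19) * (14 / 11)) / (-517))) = 483395 / 544768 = 0.89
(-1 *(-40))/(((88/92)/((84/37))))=38640/407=94.94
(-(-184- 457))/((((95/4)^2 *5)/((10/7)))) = 20512/63175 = 0.32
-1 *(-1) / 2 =1 / 2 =0.50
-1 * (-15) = 15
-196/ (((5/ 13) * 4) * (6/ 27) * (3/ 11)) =-21021/ 10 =-2102.10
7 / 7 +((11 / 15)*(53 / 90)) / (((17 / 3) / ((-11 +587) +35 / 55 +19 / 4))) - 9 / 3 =431531 / 10200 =42.31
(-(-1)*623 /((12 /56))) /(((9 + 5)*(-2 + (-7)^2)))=623 /141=4.42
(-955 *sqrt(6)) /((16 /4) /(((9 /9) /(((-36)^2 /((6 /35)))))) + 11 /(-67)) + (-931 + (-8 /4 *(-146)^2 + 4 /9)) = -392063 /9 - 63985 *sqrt(6) /2026069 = -43562.63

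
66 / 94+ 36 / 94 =51 / 47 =1.09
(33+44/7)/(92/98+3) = 1925/193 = 9.97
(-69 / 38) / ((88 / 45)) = -3105 / 3344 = -0.93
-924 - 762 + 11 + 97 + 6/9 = -4732/3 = -1577.33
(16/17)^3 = 4096/4913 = 0.83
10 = 10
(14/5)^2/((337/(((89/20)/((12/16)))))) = 17444/126375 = 0.14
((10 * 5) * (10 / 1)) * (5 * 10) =25000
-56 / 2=-28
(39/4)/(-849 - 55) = -39/3616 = -0.01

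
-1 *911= -911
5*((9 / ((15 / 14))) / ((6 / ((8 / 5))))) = 56 / 5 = 11.20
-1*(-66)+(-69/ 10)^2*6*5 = 14943/ 10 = 1494.30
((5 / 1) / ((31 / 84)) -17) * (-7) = 749 / 31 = 24.16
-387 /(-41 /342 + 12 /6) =-132354 /643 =-205.84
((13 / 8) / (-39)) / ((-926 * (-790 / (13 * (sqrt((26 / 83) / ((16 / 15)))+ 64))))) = -26 / 548655 - 13 * sqrt(32370) / 5828910720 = -0.00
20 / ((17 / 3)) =60 / 17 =3.53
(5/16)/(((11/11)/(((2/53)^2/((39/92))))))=115/109551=0.00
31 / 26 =1.19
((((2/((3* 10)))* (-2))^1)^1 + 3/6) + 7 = 221/30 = 7.37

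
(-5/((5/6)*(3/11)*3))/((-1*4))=11/6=1.83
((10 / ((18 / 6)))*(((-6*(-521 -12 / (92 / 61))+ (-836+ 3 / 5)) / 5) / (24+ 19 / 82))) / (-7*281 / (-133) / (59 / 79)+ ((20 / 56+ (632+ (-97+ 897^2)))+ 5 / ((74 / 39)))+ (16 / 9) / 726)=3485960412471999 / 43629082996099146445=0.00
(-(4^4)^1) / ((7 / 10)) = -2560 / 7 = -365.71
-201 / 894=-67 / 298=-0.22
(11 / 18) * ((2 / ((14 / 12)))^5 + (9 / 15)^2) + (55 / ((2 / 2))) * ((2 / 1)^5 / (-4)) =-361965923 / 840350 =-430.73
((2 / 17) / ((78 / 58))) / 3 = 58 / 1989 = 0.03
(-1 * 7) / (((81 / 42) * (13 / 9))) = -98 / 39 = -2.51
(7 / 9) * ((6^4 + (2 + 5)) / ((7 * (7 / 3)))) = 1303 / 21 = 62.05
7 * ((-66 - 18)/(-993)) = 196/331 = 0.59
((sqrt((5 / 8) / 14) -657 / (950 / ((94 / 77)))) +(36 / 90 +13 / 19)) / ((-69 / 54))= -157968 / 841225 -9 * sqrt(35) / 322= -0.35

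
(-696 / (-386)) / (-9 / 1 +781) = 87 / 37249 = 0.00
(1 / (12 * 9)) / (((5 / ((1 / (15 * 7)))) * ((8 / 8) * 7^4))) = 1 / 136136700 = 0.00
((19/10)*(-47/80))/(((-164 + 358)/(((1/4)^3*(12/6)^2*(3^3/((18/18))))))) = -24111/2483200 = -0.01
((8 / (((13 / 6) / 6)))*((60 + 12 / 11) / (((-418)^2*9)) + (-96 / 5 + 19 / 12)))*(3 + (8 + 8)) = -12189068808 / 1643785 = -7415.25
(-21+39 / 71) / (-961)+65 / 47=4503259 / 3206857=1.40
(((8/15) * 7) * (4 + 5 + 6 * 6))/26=84/13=6.46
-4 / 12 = -1 / 3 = -0.33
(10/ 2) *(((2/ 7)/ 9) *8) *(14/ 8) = 20/ 9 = 2.22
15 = 15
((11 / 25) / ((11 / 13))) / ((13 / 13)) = 13 / 25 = 0.52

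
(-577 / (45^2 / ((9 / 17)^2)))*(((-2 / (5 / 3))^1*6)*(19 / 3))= 131556 / 36125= 3.64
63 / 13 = 4.85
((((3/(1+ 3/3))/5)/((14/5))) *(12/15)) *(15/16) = 0.08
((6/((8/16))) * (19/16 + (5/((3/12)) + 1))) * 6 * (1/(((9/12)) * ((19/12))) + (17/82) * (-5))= -968085/3116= -310.68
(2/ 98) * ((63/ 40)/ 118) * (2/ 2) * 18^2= 729/ 8260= 0.09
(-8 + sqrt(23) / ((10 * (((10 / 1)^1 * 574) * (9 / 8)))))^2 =(516600 - sqrt(23))^2 / 4169930625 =64.00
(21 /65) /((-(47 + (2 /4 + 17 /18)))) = -189 /28340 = -0.01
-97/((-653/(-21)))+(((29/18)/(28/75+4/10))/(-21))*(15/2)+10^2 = 96.14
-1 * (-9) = 9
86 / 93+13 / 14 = 2413 / 1302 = 1.85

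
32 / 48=2 / 3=0.67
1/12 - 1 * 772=-9263/12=-771.92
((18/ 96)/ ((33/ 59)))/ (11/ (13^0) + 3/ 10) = 295/ 9944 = 0.03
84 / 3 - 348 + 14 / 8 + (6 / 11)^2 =-153889 / 484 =-317.95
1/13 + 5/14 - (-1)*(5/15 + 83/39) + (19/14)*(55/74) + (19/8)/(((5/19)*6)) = 4370467/808080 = 5.41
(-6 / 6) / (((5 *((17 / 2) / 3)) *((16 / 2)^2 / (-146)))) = 219 / 1360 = 0.16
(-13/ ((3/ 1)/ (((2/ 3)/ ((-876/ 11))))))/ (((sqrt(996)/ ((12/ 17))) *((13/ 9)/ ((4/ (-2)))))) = -22 *sqrt(249)/ 309009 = -0.00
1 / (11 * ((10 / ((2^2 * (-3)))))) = -6 / 55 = -0.11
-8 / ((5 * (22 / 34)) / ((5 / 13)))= -136 / 143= -0.95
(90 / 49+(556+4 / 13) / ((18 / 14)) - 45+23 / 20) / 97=44794279 / 11122020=4.03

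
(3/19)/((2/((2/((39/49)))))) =49/247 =0.20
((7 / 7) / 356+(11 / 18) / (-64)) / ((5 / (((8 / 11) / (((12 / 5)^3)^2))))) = -2159375 / 420952080384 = -0.00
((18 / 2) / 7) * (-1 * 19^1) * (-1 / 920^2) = 171 / 5924800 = 0.00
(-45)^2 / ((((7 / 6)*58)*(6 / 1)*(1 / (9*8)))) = 72900 / 203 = 359.11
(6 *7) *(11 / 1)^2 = 5082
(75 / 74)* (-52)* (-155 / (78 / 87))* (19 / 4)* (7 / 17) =44837625 / 2516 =17821.00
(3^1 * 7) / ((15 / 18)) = 25.20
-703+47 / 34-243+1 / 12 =-192685 / 204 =-944.53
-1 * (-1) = 1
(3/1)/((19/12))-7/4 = 11/76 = 0.14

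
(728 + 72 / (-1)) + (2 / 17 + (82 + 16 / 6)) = 740.78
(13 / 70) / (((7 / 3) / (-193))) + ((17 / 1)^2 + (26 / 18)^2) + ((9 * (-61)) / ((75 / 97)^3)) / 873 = 34029799619 / 124031250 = 274.36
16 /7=2.29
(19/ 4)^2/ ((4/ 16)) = 361/ 4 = 90.25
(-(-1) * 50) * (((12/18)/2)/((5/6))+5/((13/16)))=4260/13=327.69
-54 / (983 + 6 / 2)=-27 / 493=-0.05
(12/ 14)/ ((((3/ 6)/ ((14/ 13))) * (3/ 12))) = 96/ 13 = 7.38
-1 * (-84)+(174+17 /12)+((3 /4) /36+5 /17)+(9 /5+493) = 1026163 /1360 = 754.53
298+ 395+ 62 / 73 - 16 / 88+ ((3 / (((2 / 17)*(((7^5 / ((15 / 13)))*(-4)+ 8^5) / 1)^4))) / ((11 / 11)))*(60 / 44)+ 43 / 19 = 454293492976473672288937092863 / 652785575481173320355090944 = 695.93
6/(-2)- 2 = -5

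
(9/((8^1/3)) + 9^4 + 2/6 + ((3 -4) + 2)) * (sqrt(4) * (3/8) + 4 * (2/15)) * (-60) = -12133429/24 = -505559.54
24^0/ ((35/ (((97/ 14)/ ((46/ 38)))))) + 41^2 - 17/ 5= 3781679/ 2254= 1677.76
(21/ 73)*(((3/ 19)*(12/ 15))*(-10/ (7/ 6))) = -432/ 1387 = -0.31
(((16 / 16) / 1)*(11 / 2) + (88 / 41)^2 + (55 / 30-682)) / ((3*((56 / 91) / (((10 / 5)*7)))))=-76874798 / 15129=-5081.29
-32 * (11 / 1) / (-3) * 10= 3520 / 3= 1173.33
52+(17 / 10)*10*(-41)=-645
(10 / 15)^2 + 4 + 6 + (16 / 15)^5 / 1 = 11.83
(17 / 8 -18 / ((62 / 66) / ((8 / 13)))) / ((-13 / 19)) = 592135 / 41912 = 14.13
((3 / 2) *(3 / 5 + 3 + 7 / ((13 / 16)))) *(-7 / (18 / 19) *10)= -52801 / 39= -1353.87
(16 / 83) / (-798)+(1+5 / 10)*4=198694 / 33117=6.00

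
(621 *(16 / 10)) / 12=414 / 5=82.80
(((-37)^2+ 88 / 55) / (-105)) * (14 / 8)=-6853 / 300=-22.84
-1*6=-6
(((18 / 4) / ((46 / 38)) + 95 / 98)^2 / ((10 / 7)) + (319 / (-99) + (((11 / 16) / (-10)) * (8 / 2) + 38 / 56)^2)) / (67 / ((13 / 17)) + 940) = 0.01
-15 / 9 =-5 / 3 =-1.67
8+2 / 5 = 42 / 5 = 8.40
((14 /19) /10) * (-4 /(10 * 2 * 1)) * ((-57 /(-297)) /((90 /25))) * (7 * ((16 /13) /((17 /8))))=-3136 /984555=-0.00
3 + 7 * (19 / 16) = 181 / 16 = 11.31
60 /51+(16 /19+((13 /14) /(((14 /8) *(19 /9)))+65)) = 67.27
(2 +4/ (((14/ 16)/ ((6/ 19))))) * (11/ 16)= 2519/ 1064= 2.37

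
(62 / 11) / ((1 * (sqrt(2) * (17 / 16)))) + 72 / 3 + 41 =496 * sqrt(2) / 187 + 65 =68.75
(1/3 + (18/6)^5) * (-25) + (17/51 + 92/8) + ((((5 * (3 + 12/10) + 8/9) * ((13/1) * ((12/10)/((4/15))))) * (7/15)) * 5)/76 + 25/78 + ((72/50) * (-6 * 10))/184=-6032.34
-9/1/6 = -3/2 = -1.50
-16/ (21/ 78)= -59.43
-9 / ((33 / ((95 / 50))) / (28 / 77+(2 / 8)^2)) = -855 / 3872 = -0.22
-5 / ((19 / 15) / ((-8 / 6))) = 100 / 19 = 5.26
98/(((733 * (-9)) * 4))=-49/13194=-0.00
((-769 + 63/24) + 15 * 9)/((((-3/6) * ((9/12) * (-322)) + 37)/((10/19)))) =-2.11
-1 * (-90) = 90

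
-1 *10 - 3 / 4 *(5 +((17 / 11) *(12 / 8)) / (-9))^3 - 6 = -36797545 / 383328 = -95.99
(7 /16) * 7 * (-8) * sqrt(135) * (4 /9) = -98 * sqrt(15) /3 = -126.52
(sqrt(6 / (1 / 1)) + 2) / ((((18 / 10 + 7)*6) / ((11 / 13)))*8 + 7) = 10 / 2531 + 5*sqrt(6) / 2531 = 0.01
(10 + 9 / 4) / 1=49 / 4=12.25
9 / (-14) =-9 / 14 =-0.64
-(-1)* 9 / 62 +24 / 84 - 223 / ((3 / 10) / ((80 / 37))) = -77404843 / 48174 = -1606.78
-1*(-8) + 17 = 25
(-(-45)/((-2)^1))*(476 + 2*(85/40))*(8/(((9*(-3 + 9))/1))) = -9605/6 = -1600.83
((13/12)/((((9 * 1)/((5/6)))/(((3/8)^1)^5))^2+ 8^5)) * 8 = 8775/2180661248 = 0.00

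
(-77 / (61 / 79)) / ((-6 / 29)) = 176407 / 366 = 481.99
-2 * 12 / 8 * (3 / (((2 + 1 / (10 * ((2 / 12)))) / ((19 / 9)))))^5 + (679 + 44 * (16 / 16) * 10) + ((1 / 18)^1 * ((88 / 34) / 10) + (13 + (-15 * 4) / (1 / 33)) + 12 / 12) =-2822907441203 / 2556352305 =-1104.27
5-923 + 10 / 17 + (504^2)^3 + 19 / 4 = 1114530945489112467 / 68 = 16390160963075183.34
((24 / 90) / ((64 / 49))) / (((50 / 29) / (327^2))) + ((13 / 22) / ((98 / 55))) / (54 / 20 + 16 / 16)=91826748539 / 7252000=12662.27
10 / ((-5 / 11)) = -22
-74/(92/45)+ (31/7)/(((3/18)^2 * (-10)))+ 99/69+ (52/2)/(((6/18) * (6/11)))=148597/1610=92.30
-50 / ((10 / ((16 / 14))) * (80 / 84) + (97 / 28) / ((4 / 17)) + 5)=-16800 / 9427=-1.78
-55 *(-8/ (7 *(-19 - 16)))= -88/ 49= -1.80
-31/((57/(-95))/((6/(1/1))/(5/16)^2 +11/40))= 3188.61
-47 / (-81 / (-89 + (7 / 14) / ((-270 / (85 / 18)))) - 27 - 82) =173033 / 397939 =0.43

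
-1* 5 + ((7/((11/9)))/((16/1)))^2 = -150911/30976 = -4.87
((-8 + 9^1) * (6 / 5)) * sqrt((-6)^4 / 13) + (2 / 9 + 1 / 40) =89 / 360 + 216 * sqrt(13) / 65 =12.23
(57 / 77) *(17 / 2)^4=4760697 / 1232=3864.20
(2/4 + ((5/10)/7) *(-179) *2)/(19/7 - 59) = 351/788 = 0.45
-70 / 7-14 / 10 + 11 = -2 / 5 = -0.40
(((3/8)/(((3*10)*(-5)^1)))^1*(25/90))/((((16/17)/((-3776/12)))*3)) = 1003/12960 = 0.08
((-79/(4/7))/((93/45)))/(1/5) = -41475/124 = -334.48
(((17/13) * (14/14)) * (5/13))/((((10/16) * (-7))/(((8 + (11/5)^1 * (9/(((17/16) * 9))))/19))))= -6848/112385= -0.06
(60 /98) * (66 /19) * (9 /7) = 17820 /6517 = 2.73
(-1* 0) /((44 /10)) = 0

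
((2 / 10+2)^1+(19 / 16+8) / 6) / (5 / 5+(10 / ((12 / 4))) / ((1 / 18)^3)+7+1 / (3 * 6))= 5373 / 28005200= 0.00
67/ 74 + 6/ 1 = 511/ 74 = 6.91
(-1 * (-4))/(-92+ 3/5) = -20/457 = -0.04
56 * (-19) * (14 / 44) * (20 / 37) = -74480 / 407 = -183.00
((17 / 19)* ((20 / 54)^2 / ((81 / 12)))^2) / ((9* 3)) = 2720000 / 198746710857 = 0.00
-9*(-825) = 7425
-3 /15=-1 /5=-0.20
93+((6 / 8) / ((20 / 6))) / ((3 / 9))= 93.68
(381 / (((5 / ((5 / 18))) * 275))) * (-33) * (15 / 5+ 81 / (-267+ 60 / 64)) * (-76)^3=1421623776 / 473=3005547.10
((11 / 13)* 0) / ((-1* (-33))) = 0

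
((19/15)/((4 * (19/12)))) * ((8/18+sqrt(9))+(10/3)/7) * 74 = 18278/315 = 58.03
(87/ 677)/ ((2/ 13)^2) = 14703/ 2708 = 5.43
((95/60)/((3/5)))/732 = 95/26352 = 0.00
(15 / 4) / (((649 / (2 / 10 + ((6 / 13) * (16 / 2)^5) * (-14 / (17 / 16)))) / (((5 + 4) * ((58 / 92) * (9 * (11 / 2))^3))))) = -15208746910391133 / 19193408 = -792394290.29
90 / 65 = 18 / 13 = 1.38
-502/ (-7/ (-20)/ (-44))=441760/ 7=63108.57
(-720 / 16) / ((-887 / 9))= 405 / 887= 0.46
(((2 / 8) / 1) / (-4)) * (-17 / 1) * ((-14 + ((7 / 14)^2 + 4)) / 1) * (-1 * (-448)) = -4641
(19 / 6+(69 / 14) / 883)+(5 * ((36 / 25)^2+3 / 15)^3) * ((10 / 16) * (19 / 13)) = 1070659884890137 / 18832734375000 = 56.85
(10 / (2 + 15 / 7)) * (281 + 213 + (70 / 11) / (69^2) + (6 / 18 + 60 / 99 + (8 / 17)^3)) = 8916210231950 / 7461662967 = 1194.94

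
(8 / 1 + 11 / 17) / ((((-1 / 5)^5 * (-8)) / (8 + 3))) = 5053125 / 136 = 37155.33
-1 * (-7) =7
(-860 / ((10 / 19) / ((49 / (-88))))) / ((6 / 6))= 40033 / 44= 909.84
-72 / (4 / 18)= -324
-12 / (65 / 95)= -228 / 13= -17.54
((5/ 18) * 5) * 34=425/ 9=47.22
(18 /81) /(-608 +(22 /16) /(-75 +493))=-608 /1663479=-0.00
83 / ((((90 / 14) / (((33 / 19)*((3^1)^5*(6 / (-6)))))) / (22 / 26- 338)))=2268951993 / 1235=1837208.09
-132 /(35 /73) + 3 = -9531 /35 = -272.31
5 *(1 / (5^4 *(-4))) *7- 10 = -5007 / 500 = -10.01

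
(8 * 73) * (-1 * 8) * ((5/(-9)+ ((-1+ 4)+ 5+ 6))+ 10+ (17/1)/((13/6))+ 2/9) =-5741888/39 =-147227.90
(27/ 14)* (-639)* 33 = -569349/ 14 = -40667.79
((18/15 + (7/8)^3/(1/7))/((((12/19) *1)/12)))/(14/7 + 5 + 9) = 286463/40960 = 6.99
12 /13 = 0.92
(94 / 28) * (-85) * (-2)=3995 / 7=570.71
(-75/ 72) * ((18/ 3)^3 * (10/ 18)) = -125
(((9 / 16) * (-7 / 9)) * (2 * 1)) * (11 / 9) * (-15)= 385 / 24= 16.04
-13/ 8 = -1.62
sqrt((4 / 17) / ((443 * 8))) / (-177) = -sqrt(15062) / 2665974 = -0.00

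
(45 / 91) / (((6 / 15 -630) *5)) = -45 / 286468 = -0.00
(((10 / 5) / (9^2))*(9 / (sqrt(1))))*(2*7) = 28 / 9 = 3.11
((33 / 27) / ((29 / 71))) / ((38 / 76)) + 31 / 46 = 79943 / 12006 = 6.66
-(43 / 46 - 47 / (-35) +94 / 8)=-45169 / 3220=-14.03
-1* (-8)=8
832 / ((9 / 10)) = 8320 / 9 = 924.44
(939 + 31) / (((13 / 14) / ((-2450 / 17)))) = -33271000 / 221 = -150547.51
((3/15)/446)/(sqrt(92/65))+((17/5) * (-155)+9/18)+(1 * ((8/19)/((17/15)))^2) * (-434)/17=-1880092629/3547186+sqrt(1495)/102580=-530.02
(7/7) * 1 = 1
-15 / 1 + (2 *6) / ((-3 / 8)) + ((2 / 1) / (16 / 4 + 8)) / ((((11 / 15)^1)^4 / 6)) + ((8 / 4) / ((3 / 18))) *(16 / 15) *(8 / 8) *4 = 560586 / 73205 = 7.66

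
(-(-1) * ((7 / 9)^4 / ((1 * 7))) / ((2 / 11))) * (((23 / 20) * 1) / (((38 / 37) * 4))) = 3210823 / 39890880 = 0.08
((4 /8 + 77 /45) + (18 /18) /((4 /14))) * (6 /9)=3.81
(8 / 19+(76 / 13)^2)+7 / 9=1022341 / 28899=35.38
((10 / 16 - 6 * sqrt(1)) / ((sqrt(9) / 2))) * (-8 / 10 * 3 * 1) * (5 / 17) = 43 / 17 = 2.53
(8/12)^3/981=8/26487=0.00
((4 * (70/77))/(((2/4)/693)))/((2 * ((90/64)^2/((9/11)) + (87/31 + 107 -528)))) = -79994880/13198411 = -6.06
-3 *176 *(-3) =1584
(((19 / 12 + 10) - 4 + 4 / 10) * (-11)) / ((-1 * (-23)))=-5269 / 1380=-3.82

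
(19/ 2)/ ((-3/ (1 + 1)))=-19/ 3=-6.33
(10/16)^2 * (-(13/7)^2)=-4225/3136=-1.35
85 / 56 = 1.52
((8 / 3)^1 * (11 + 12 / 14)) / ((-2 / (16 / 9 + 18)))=-59096 / 189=-312.68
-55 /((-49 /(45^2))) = 111375 /49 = 2272.96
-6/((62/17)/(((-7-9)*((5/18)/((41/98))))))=66640/3813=17.48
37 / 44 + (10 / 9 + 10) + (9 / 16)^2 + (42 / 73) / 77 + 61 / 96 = 23887379 / 1850112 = 12.91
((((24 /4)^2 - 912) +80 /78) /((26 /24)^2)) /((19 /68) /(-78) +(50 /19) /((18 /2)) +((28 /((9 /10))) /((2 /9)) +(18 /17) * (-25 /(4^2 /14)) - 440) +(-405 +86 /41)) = 1561780680192 /1520376573365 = 1.03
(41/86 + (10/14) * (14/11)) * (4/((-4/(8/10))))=-2622/2365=-1.11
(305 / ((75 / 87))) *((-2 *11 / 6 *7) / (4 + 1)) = -136213 / 75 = -1816.17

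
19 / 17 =1.12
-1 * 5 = -5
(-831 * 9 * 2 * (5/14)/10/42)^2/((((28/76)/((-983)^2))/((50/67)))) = 2852628404501475/9008552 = 316657816.32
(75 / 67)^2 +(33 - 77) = -191891 / 4489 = -42.75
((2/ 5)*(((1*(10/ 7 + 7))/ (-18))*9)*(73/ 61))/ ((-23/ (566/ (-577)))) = -2437762/ 28333585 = -0.09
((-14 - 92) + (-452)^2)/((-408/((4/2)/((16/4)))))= -34033/136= -250.24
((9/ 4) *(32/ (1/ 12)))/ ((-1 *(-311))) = 864/ 311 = 2.78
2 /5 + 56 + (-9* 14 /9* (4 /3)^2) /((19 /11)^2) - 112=-1038742 /16245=-63.94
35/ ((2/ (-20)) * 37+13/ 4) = -700/ 9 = -77.78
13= 13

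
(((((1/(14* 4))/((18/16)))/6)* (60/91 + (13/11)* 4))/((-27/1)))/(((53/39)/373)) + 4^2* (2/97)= 124593016/673352757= 0.19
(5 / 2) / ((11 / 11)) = 5 / 2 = 2.50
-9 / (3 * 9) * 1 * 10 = -10 / 3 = -3.33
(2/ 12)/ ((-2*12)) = -1/ 144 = -0.01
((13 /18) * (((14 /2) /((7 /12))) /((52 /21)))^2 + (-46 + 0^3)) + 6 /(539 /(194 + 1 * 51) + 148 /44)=-37075 /1326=-27.96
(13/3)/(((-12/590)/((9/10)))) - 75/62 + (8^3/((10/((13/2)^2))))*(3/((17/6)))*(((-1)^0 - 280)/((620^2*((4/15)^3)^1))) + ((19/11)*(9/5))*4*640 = 356104901/46376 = 7678.65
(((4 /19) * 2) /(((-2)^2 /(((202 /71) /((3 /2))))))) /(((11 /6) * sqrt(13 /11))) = 1616 * sqrt(143) /192907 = 0.10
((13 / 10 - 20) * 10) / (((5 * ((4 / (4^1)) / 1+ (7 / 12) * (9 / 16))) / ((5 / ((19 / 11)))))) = -81.52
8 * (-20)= -160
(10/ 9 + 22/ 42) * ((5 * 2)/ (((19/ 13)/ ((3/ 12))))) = 6695/ 2394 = 2.80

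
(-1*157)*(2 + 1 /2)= -785 /2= -392.50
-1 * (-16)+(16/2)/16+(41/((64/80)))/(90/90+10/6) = 1143/32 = 35.72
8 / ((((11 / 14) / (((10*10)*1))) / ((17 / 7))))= 27200 / 11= 2472.73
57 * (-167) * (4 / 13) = -38076 / 13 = -2928.92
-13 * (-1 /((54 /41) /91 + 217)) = 48503 /809681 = 0.06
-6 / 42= -1 / 7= -0.14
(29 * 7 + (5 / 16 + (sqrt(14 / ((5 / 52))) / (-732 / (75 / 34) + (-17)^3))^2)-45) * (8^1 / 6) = 211.08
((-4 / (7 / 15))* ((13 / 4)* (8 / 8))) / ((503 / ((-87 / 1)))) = 16965 / 3521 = 4.82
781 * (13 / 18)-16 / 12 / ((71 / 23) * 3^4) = 19463117 / 34506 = 564.05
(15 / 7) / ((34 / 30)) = 225 / 119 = 1.89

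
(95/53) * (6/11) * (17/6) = 1615/583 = 2.77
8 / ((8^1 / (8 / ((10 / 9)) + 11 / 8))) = 343 / 40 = 8.58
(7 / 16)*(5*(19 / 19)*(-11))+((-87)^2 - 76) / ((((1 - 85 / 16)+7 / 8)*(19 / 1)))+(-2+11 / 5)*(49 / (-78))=-18116543 / 130416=-138.91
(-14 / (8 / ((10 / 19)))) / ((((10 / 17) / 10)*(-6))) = 595 / 228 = 2.61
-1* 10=-10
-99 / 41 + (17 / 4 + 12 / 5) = 3473 / 820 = 4.24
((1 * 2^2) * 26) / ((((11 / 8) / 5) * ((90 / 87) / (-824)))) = -9940736 / 33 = -301234.42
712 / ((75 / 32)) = 22784 / 75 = 303.79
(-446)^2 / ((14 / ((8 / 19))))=795664 / 133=5982.44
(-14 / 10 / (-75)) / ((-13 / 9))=-21 / 1625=-0.01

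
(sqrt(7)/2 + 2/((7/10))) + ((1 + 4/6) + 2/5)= sqrt(7)/2 + 517/105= 6.25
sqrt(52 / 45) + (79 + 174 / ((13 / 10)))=2 * sqrt(65) / 15 + 2767 / 13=213.92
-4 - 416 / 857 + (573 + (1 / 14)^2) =568.52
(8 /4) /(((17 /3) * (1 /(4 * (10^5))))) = 2400000 /17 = 141176.47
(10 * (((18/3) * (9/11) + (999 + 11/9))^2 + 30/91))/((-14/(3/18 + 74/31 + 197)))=-83612345138637295/580621041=-144005020.89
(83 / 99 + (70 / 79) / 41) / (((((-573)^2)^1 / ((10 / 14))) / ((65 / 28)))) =89624275 / 20635331871924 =0.00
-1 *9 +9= 0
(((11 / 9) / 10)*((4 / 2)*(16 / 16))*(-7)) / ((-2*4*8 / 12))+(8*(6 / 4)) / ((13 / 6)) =18281 / 3120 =5.86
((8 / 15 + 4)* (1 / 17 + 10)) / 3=76 / 5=15.20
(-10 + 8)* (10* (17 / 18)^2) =-1445 / 81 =-17.84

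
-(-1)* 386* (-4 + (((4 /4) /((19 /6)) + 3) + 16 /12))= 14282 /57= 250.56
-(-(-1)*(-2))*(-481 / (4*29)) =-481 / 58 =-8.29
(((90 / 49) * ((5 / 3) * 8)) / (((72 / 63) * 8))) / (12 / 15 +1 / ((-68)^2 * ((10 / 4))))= 72250 / 21581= 3.35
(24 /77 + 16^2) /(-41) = -19736 /3157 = -6.25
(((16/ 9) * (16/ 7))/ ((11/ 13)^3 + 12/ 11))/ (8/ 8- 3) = -3093376/ 2583315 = -1.20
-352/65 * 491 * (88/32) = -475288/65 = -7312.12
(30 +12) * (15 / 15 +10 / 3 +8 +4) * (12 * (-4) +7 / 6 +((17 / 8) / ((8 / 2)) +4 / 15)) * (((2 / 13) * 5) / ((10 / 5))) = -7579271 / 624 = -12146.27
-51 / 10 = -5.10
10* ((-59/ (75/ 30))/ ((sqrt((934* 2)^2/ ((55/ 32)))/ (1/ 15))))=-59* sqrt(110)/ 56040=-0.01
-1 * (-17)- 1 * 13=4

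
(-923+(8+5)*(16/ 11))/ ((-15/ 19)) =12597/ 11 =1145.18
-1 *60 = -60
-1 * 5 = -5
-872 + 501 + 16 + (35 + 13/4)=-1267/4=-316.75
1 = 1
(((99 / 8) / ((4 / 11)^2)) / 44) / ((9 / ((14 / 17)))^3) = 41503 / 25468992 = 0.00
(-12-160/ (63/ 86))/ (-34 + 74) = -5.76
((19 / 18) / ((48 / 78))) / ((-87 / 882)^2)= 593047 / 3364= 176.29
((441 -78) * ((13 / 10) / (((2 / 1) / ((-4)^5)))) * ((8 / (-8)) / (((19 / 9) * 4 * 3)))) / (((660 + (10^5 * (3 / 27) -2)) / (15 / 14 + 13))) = 401605776 / 35219065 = 11.40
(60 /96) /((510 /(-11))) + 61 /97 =48709 /79152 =0.62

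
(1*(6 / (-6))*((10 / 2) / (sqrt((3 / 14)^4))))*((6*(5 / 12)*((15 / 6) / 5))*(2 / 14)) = -175 / 9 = -19.44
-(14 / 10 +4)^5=-4591.65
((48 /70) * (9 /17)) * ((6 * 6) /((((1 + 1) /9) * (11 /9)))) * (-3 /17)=-944784 /111265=-8.49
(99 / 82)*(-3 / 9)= -33 / 82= -0.40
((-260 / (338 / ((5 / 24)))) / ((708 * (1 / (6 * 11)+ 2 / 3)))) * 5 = -275 / 165672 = -0.00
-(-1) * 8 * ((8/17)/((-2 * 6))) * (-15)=80/17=4.71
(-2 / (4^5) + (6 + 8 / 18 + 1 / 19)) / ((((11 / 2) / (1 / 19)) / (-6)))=-568661 / 1524864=-0.37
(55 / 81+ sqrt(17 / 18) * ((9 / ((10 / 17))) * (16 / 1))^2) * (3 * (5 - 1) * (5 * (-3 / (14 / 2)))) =-8989056 * sqrt(34) / 35 - 1100 / 63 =-1497581.84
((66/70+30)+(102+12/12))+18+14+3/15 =1163/7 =166.14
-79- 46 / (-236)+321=28579 / 118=242.19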